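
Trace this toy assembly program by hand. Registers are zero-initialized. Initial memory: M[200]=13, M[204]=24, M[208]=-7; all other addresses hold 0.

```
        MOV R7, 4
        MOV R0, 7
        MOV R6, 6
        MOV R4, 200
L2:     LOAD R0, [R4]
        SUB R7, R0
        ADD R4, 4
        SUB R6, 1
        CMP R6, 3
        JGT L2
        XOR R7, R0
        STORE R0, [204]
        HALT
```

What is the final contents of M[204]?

R7=4
R0=7
R6=6
R4=200
R0=M[200]=13
R7=4-13=-9
R4=200+4=204
R6=6-1=5
CMP R6, 3  (cmp 5,3)
JGT L2: taken
R0=M[204]=24
R7=(-9)-24=-33
R4=204+4=208
R6=5-1=4
CMP R6, 3  (cmp 4,3)
JGT L2: taken
R0=M[208]=-7
R7=(-33)-(-7)=-26
R4=208+4=212
R6=4-1=3
CMP R6, 3  (cmp 3,3)
JGT L2: not taken
R7=(-26)^(-7)=31
STORE R0, [204] → M[204]=-7
halt.

-7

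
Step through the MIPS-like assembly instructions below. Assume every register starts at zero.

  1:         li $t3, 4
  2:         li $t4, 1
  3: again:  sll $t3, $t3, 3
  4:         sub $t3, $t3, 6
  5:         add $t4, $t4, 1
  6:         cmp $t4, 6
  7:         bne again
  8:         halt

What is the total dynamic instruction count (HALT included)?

li $t3, 4 → $t3=4
li $t4, 1 → $t4=1
sll $t3, $t3, 3 → $t3=4<<3=32
sub $t3, $t3, 6 → $t3=32-6=26
add $t4, $t4, 1 → $t4=1+1=2
cmp $t4, 6  (cmp 2,6)
bne again: taken
sll $t3, $t3, 3 → $t3=26<<3=208
sub $t3, $t3, 6 → $t3=208-6=202
add $t4, $t4, 1 → $t4=2+1=3
cmp $t4, 6  (cmp 3,6)
bne again: taken
sll $t3, $t3, 3 → $t3=202<<3=1616
sub $t3, $t3, 6 → $t3=1616-6=1610
add $t4, $t4, 1 → $t4=3+1=4
cmp $t4, 6  (cmp 4,6)
bne again: taken
sll $t3, $t3, 3 → $t3=1610<<3=12880
sub $t3, $t3, 6 → $t3=12880-6=12874
add $t4, $t4, 1 → $t4=4+1=5
cmp $t4, 6  (cmp 5,6)
bne again: taken
sll $t3, $t3, 3 → $t3=12874<<3=102992
sub $t3, $t3, 6 → $t3=102992-6=102986
add $t4, $t4, 1 → $t4=5+1=6
cmp $t4, 6  (cmp 6,6)
bne again: not taken
halt.
Total executed instructions: 28.

28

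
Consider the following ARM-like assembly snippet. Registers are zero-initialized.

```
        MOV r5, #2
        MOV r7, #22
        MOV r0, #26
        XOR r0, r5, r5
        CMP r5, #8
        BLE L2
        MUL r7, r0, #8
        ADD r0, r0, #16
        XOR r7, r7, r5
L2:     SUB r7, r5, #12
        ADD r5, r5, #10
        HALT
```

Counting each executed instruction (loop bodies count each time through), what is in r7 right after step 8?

-10

after MOV r5, #2: r5=2
after MOV r7, #22: r7=22
after MOV r0, #26: r0=26
after XOR r0, r5, r5: r0=2^2=0
CMP r5, #8  (cmp 2,8)
BLE L2: taken
after SUB r7, r5, #12: r7=2-12=-10
after ADD r5, r5, #10: r5=2+10=12
After step 8: r7 = -10.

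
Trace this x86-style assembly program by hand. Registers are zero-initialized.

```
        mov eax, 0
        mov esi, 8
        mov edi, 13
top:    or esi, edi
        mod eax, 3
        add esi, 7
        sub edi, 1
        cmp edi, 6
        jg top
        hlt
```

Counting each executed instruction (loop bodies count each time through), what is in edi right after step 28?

eax=0
esi=8
edi=13
esi=8|13=13
eax=0%3=0
esi=13+7=20
edi=13-1=12
cmp edi, 6  (cmp 12,6)
jg top: taken
esi=20|12=28
eax=0%3=0
esi=28+7=35
edi=12-1=11
cmp edi, 6  (cmp 11,6)
jg top: taken
esi=35|11=43
eax=0%3=0
esi=43+7=50
edi=11-1=10
cmp edi, 6  (cmp 10,6)
jg top: taken
esi=50|10=58
eax=0%3=0
esi=58+7=65
edi=10-1=9
cmp edi, 6  (cmp 9,6)
jg top: taken
esi=65|9=73
After step 28: edi = 9.

9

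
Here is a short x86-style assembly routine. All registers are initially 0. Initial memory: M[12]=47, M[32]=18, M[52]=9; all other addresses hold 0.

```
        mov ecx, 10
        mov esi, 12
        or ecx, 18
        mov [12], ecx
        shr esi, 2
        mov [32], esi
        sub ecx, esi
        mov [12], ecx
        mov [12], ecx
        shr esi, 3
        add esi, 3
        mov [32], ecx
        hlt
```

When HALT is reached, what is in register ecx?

23

mov ecx, 10 → ecx=10
mov esi, 12 → esi=12
or ecx, 18 → ecx=10|18=26
mov [12], ecx → M[12]=26
shr esi, 2 → esi=12>>2=3
mov [32], esi → M[32]=3
sub ecx, esi → ecx=26-3=23
mov [12], ecx → M[12]=23
mov [12], ecx → M[12]=23
shr esi, 3 → esi=3>>3=0
add esi, 3 → esi=0+3=3
mov [32], ecx → M[32]=23
halt.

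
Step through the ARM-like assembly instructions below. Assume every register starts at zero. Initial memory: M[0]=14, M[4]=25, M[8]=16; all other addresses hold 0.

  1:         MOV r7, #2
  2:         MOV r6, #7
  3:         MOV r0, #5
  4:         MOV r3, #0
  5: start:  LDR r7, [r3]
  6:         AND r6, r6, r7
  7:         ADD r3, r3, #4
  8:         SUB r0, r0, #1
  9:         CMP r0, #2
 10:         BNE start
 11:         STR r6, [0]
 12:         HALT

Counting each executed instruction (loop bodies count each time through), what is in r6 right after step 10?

r7=2
r6=7
r0=5
r3=0
r7=M[0]=14
r6=7&14=6
r3=0+4=4
r0=5-1=4
CMP r0, #2  (cmp 4,2)
BNE start: taken
After step 10: r6 = 6.

6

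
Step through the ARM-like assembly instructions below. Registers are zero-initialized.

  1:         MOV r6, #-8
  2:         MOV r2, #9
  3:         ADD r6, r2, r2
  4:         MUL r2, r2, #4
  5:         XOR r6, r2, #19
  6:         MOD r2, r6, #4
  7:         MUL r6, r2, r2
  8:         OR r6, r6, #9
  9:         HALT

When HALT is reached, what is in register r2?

3

r6=-8
r2=9
r6=9+9=18
r2=9*4=36
r6=36^19=55
r2=55%4=3
r6=3*3=9
r6=9|9=9
halt.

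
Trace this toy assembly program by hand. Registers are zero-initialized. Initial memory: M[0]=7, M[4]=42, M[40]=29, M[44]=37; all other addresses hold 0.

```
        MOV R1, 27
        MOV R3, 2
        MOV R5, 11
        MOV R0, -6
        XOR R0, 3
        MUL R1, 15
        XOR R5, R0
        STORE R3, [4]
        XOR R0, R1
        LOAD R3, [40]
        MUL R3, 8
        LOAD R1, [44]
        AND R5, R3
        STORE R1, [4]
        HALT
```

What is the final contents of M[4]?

37

MOV R1, 27 → R1=27
MOV R3, 2 → R3=2
MOV R5, 11 → R5=11
MOV R0, -6 → R0=-6
XOR R0, 3 → R0=(-6)^3=-7
MUL R1, 15 → R1=27*15=405
XOR R5, R0 → R5=11^(-7)=-14
STORE R3, [4] → M[4]=2
XOR R0, R1 → R0=(-7)^405=-404
LOAD R3, [40] → R3=M[40]=29
MUL R3, 8 → R3=29*8=232
LOAD R1, [44] → R1=M[44]=37
AND R5, R3 → R5=(-14)&232=224
STORE R1, [4] → M[4]=37
halt.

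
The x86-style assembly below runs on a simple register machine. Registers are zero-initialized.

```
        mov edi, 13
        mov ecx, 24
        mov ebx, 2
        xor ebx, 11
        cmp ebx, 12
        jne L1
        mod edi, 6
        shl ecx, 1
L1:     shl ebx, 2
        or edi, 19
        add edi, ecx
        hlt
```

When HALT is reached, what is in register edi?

55

edi=13
ecx=24
ebx=2
ebx=2^11=9
cmp ebx, 12  (cmp 9,12)
jne L1: taken
ebx=9<<2=36
edi=13|19=31
edi=31+24=55
halt.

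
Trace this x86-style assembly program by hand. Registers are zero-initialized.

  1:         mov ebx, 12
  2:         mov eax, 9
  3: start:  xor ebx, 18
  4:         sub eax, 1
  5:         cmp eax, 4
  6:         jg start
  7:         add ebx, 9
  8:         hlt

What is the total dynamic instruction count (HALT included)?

24

mov ebx, 12 → ebx=12
mov eax, 9 → eax=9
xor ebx, 18 → ebx=12^18=30
sub eax, 1 → eax=9-1=8
cmp eax, 4  (cmp 8,4)
jg start: taken
xor ebx, 18 → ebx=30^18=12
sub eax, 1 → eax=8-1=7
cmp eax, 4  (cmp 7,4)
jg start: taken
xor ebx, 18 → ebx=12^18=30
sub eax, 1 → eax=7-1=6
cmp eax, 4  (cmp 6,4)
jg start: taken
xor ebx, 18 → ebx=30^18=12
sub eax, 1 → eax=6-1=5
cmp eax, 4  (cmp 5,4)
jg start: taken
xor ebx, 18 → ebx=12^18=30
sub eax, 1 → eax=5-1=4
cmp eax, 4  (cmp 4,4)
jg start: not taken
add ebx, 9 → ebx=30+9=39
halt.
Total executed instructions: 24.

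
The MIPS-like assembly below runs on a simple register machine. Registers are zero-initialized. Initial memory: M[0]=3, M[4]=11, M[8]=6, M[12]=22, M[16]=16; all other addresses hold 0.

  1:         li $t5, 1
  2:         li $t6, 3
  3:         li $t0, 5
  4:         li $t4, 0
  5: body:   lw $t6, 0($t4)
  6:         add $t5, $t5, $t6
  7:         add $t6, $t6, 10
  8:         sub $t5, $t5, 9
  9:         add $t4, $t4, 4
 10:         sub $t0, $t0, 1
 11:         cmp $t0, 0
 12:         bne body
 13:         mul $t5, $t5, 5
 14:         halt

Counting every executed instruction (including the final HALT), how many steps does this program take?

li $t5, 1 → $t5=1
li $t6, 3 → $t6=3
li $t0, 5 → $t0=5
li $t4, 0 → $t4=0
lw $t6, 0($t4) → $t6=M[0]=3
add $t5, $t5, $t6 → $t5=1+3=4
add $t6, $t6, 10 → $t6=3+10=13
sub $t5, $t5, 9 → $t5=4-9=-5
add $t4, $t4, 4 → $t4=0+4=4
sub $t0, $t0, 1 → $t0=5-1=4
cmp $t0, 0  (cmp 4,0)
bne body: taken
lw $t6, 0($t4) → $t6=M[4]=11
add $t5, $t5, $t6 → $t5=(-5)+11=6
add $t6, $t6, 10 → $t6=11+10=21
sub $t5, $t5, 9 → $t5=6-9=-3
add $t4, $t4, 4 → $t4=4+4=8
sub $t0, $t0, 1 → $t0=4-1=3
cmp $t0, 0  (cmp 3,0)
bne body: taken
lw $t6, 0($t4) → $t6=M[8]=6
add $t5, $t5, $t6 → $t5=(-3)+6=3
add $t6, $t6, 10 → $t6=6+10=16
sub $t5, $t5, 9 → $t5=3-9=-6
add $t4, $t4, 4 → $t4=8+4=12
sub $t0, $t0, 1 → $t0=3-1=2
cmp $t0, 0  (cmp 2,0)
bne body: taken
lw $t6, 0($t4) → $t6=M[12]=22
add $t5, $t5, $t6 → $t5=(-6)+22=16
add $t6, $t6, 10 → $t6=22+10=32
sub $t5, $t5, 9 → $t5=16-9=7
add $t4, $t4, 4 → $t4=12+4=16
sub $t0, $t0, 1 → $t0=2-1=1
cmp $t0, 0  (cmp 1,0)
bne body: taken
lw $t6, 0($t4) → $t6=M[16]=16
add $t5, $t5, $t6 → $t5=7+16=23
add $t6, $t6, 10 → $t6=16+10=26
sub $t5, $t5, 9 → $t5=23-9=14
add $t4, $t4, 4 → $t4=16+4=20
sub $t0, $t0, 1 → $t0=1-1=0
cmp $t0, 0  (cmp 0,0)
bne body: not taken
mul $t5, $t5, 5 → $t5=14*5=70
halt.
Total executed instructions: 46.

46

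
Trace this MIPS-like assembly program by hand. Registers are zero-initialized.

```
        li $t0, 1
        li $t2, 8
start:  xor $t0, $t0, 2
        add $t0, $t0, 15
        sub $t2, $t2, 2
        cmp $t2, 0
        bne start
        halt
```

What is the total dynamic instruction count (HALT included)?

after li $t0, 1: $t0=1
after li $t2, 8: $t2=8
after xor $t0, $t0, 2: $t0=1^2=3
after add $t0, $t0, 15: $t0=3+15=18
after sub $t2, $t2, 2: $t2=8-2=6
cmp $t2, 0  (cmp 6,0)
bne start: taken
after xor $t0, $t0, 2: $t0=18^2=16
after add $t0, $t0, 15: $t0=16+15=31
after sub $t2, $t2, 2: $t2=6-2=4
cmp $t2, 0  (cmp 4,0)
bne start: taken
after xor $t0, $t0, 2: $t0=31^2=29
after add $t0, $t0, 15: $t0=29+15=44
after sub $t2, $t2, 2: $t2=4-2=2
cmp $t2, 0  (cmp 2,0)
bne start: taken
after xor $t0, $t0, 2: $t0=44^2=46
after add $t0, $t0, 15: $t0=46+15=61
after sub $t2, $t2, 2: $t2=2-2=0
cmp $t2, 0  (cmp 0,0)
bne start: not taken
halt.
Total executed instructions: 23.

23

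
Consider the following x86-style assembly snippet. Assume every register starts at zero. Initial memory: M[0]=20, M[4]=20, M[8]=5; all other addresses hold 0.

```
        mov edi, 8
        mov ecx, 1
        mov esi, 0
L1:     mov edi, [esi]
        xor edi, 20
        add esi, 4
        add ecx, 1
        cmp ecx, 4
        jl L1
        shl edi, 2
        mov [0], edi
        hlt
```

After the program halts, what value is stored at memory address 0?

mov edi, 8 → edi=8
mov ecx, 1 → ecx=1
mov esi, 0 → esi=0
mov edi, [esi] → edi=M[0]=20
xor edi, 20 → edi=20^20=0
add esi, 4 → esi=0+4=4
add ecx, 1 → ecx=1+1=2
cmp ecx, 4  (cmp 2,4)
jl L1: taken
mov edi, [esi] → edi=M[4]=20
xor edi, 20 → edi=20^20=0
add esi, 4 → esi=4+4=8
add ecx, 1 → ecx=2+1=3
cmp ecx, 4  (cmp 3,4)
jl L1: taken
mov edi, [esi] → edi=M[8]=5
xor edi, 20 → edi=5^20=17
add esi, 4 → esi=8+4=12
add ecx, 1 → ecx=3+1=4
cmp ecx, 4  (cmp 4,4)
jl L1: not taken
shl edi, 2 → edi=17<<2=68
mov [0], edi → M[0]=68
halt.

68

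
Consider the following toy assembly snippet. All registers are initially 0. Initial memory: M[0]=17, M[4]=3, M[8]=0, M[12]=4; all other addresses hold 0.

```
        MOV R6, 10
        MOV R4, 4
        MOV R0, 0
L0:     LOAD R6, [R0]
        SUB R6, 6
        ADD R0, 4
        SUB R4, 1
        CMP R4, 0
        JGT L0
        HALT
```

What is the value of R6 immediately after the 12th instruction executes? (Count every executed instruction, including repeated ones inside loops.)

-3

R6=10
R4=4
R0=0
R6=M[0]=17
R6=17-6=11
R0=0+4=4
R4=4-1=3
CMP R4, 0  (cmp 3,0)
JGT L0: taken
R6=M[4]=3
R6=3-6=-3
R0=4+4=8
After step 12: R6 = -3.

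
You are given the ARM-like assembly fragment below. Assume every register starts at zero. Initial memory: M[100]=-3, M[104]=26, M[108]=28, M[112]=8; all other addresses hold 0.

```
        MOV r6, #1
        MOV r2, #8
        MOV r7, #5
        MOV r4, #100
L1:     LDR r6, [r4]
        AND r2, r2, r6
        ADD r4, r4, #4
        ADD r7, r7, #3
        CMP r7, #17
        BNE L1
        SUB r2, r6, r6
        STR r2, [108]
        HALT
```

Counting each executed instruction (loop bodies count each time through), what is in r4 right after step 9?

after MOV r6, #1: r6=1
after MOV r2, #8: r2=8
after MOV r7, #5: r7=5
after MOV r4, #100: r4=100
after LDR r6, [r4]: r6=M[100]=-3
after AND r2, r2, r6: r2=8&(-3)=8
after ADD r4, r4, #4: r4=100+4=104
after ADD r7, r7, #3: r7=5+3=8
CMP r7, #17  (cmp 8,17)
After step 9: r4 = 104.

104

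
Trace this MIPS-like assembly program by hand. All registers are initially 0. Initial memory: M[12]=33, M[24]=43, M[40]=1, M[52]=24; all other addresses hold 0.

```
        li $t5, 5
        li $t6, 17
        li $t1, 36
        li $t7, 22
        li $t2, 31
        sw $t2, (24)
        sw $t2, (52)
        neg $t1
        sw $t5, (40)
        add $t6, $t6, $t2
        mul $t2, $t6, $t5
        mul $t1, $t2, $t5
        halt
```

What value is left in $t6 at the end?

li $t5, 5 → $t5=5
li $t6, 17 → $t6=17
li $t1, 36 → $t1=36
li $t7, 22 → $t7=22
li $t2, 31 → $t2=31
sw $t2, (24) → M[24]=31
sw $t2, (52) → M[52]=31
neg $t1 → $t1=-(36)=-36
sw $t5, (40) → M[40]=5
add $t6, $t6, $t2 → $t6=17+31=48
mul $t2, $t6, $t5 → $t2=48*5=240
mul $t1, $t2, $t5 → $t1=240*5=1200
halt.

48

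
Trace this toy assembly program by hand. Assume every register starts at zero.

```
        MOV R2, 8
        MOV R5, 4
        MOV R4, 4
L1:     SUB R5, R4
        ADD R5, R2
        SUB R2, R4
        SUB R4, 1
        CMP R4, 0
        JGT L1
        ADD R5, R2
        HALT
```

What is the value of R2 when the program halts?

MOV R2, 8 → R2=8
MOV R5, 4 → R5=4
MOV R4, 4 → R4=4
SUB R5, R4 → R5=4-4=0
ADD R5, R2 → R5=0+8=8
SUB R2, R4 → R2=8-4=4
SUB R4, 1 → R4=4-1=3
CMP R4, 0  (cmp 3,0)
JGT L1: taken
SUB R5, R4 → R5=8-3=5
ADD R5, R2 → R5=5+4=9
SUB R2, R4 → R2=4-3=1
SUB R4, 1 → R4=3-1=2
CMP R4, 0  (cmp 2,0)
JGT L1: taken
SUB R5, R4 → R5=9-2=7
ADD R5, R2 → R5=7+1=8
SUB R2, R4 → R2=1-2=-1
SUB R4, 1 → R4=2-1=1
CMP R4, 0  (cmp 1,0)
JGT L1: taken
SUB R5, R4 → R5=8-1=7
ADD R5, R2 → R5=7+(-1)=6
SUB R2, R4 → R2=(-1)-1=-2
SUB R4, 1 → R4=1-1=0
CMP R4, 0  (cmp 0,0)
JGT L1: not taken
ADD R5, R2 → R5=6+(-2)=4
halt.

-2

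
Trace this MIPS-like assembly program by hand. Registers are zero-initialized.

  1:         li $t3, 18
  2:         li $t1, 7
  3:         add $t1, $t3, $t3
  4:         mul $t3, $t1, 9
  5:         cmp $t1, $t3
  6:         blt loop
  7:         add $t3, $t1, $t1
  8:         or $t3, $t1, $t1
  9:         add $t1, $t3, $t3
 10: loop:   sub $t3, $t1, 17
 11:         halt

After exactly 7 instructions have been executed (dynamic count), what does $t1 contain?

36

after li $t3, 18: $t3=18
after li $t1, 7: $t1=7
after add $t1, $t3, $t3: $t1=18+18=36
after mul $t3, $t1, 9: $t3=36*9=324
cmp $t1, $t3  (cmp 36,324)
blt loop: taken
after sub $t3, $t1, 17: $t3=36-17=19
After step 7: $t1 = 36.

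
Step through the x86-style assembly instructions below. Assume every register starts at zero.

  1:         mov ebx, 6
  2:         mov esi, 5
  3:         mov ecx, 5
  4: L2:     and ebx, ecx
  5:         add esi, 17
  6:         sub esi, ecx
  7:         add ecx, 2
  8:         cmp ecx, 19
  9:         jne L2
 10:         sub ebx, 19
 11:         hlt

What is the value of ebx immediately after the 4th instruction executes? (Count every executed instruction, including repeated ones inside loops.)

ebx=6
esi=5
ecx=5
ebx=6&5=4
After step 4: ebx = 4.

4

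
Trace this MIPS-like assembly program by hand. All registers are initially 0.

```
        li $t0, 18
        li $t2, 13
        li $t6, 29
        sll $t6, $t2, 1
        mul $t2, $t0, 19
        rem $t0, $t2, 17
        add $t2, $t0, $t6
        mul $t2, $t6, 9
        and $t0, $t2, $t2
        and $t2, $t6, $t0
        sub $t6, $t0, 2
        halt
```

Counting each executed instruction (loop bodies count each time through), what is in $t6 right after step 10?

li $t0, 18 → $t0=18
li $t2, 13 → $t2=13
li $t6, 29 → $t6=29
sll $t6, $t2, 1 → $t6=13<<1=26
mul $t2, $t0, 19 → $t2=18*19=342
rem $t0, $t2, 17 → $t0=342%17=2
add $t2, $t0, $t6 → $t2=2+26=28
mul $t2, $t6, 9 → $t2=26*9=234
and $t0, $t2, $t2 → $t0=234&234=234
and $t2, $t6, $t0 → $t2=26&234=10
After step 10: $t6 = 26.

26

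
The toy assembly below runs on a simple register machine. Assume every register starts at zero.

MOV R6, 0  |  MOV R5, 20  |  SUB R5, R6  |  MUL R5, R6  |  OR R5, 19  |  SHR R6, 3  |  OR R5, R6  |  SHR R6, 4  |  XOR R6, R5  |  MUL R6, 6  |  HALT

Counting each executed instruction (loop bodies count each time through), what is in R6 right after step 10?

MOV R6, 0 → R6=0
MOV R5, 20 → R5=20
SUB R5, R6 → R5=20-0=20
MUL R5, R6 → R5=20*0=0
OR R5, 19 → R5=0|19=19
SHR R6, 3 → R6=0>>3=0
OR R5, R6 → R5=19|0=19
SHR R6, 4 → R6=0>>4=0
XOR R6, R5 → R6=0^19=19
MUL R6, 6 → R6=19*6=114
After step 10: R6 = 114.

114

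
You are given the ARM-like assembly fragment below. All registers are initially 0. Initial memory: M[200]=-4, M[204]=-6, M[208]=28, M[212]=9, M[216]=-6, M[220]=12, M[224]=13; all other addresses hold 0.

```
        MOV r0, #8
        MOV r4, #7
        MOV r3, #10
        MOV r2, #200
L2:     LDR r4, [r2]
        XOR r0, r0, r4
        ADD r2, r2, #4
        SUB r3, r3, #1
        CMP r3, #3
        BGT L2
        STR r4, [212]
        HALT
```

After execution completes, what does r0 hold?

MOV r0, #8 → r0=8
MOV r4, #7 → r4=7
MOV r3, #10 → r3=10
MOV r2, #200 → r2=200
LDR r4, [r2] → r4=M[200]=-4
XOR r0, r0, r4 → r0=8^(-4)=-12
ADD r2, r2, #4 → r2=200+4=204
SUB r3, r3, #1 → r3=10-1=9
CMP r3, #3  (cmp 9,3)
BGT L2: taken
LDR r4, [r2] → r4=M[204]=-6
XOR r0, r0, r4 → r0=(-12)^(-6)=14
ADD r2, r2, #4 → r2=204+4=208
SUB r3, r3, #1 → r3=9-1=8
CMP r3, #3  (cmp 8,3)
BGT L2: taken
LDR r4, [r2] → r4=M[208]=28
XOR r0, r0, r4 → r0=14^28=18
ADD r2, r2, #4 → r2=208+4=212
SUB r3, r3, #1 → r3=8-1=7
CMP r3, #3  (cmp 7,3)
BGT L2: taken
LDR r4, [r2] → r4=M[212]=9
XOR r0, r0, r4 → r0=18^9=27
ADD r2, r2, #4 → r2=212+4=216
SUB r3, r3, #1 → r3=7-1=6
CMP r3, #3  (cmp 6,3)
BGT L2: taken
LDR r4, [r2] → r4=M[216]=-6
XOR r0, r0, r4 → r0=27^(-6)=-31
ADD r2, r2, #4 → r2=216+4=220
SUB r3, r3, #1 → r3=6-1=5
CMP r3, #3  (cmp 5,3)
BGT L2: taken
LDR r4, [r2] → r4=M[220]=12
XOR r0, r0, r4 → r0=(-31)^12=-19
ADD r2, r2, #4 → r2=220+4=224
SUB r3, r3, #1 → r3=5-1=4
CMP r3, #3  (cmp 4,3)
BGT L2: taken
LDR r4, [r2] → r4=M[224]=13
XOR r0, r0, r4 → r0=(-19)^13=-32
ADD r2, r2, #4 → r2=224+4=228
SUB r3, r3, #1 → r3=4-1=3
CMP r3, #3  (cmp 3,3)
BGT L2: not taken
STR r4, [212] → M[212]=13
halt.

-32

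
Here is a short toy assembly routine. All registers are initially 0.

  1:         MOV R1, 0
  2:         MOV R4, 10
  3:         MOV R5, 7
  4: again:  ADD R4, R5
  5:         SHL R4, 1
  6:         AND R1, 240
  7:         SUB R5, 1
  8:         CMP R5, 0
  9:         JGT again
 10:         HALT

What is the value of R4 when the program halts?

after MOV R1, 0: R1=0
after MOV R4, 10: R4=10
after MOV R5, 7: R5=7
after ADD R4, R5: R4=10+7=17
after SHL R4, 1: R4=17<<1=34
after AND R1, 240: R1=0&240=0
after SUB R5, 1: R5=7-1=6
CMP R5, 0  (cmp 6,0)
JGT again: taken
after ADD R4, R5: R4=34+6=40
after SHL R4, 1: R4=40<<1=80
after AND R1, 240: R1=0&240=0
after SUB R5, 1: R5=6-1=5
CMP R5, 0  (cmp 5,0)
JGT again: taken
after ADD R4, R5: R4=80+5=85
after SHL R4, 1: R4=85<<1=170
after AND R1, 240: R1=0&240=0
after SUB R5, 1: R5=5-1=4
CMP R5, 0  (cmp 4,0)
JGT again: taken
after ADD R4, R5: R4=170+4=174
after SHL R4, 1: R4=174<<1=348
after AND R1, 240: R1=0&240=0
after SUB R5, 1: R5=4-1=3
CMP R5, 0  (cmp 3,0)
JGT again: taken
after ADD R4, R5: R4=348+3=351
after SHL R4, 1: R4=351<<1=702
after AND R1, 240: R1=0&240=0
after SUB R5, 1: R5=3-1=2
CMP R5, 0  (cmp 2,0)
JGT again: taken
after ADD R4, R5: R4=702+2=704
after SHL R4, 1: R4=704<<1=1408
after AND R1, 240: R1=0&240=0
after SUB R5, 1: R5=2-1=1
CMP R5, 0  (cmp 1,0)
JGT again: taken
after ADD R4, R5: R4=1408+1=1409
after SHL R4, 1: R4=1409<<1=2818
after AND R1, 240: R1=0&240=0
after SUB R5, 1: R5=1-1=0
CMP R5, 0  (cmp 0,0)
JGT again: not taken
halt.

2818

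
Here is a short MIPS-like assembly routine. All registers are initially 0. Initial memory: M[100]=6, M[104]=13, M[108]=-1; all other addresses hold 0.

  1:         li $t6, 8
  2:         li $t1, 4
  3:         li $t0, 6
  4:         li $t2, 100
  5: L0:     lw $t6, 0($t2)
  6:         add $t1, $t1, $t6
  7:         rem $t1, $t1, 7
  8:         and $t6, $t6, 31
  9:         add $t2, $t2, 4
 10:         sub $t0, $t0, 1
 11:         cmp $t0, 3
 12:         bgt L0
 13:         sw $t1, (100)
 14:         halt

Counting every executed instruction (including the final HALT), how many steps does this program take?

after li $t6, 8: $t6=8
after li $t1, 4: $t1=4
after li $t0, 6: $t0=6
after li $t2, 100: $t2=100
after lw $t6, 0($t2): $t6=M[100]=6
after add $t1, $t1, $t6: $t1=4+6=10
after rem $t1, $t1, 7: $t1=10%7=3
after and $t6, $t6, 31: $t6=6&31=6
after add $t2, $t2, 4: $t2=100+4=104
after sub $t0, $t0, 1: $t0=6-1=5
cmp $t0, 3  (cmp 5,3)
bgt L0: taken
after lw $t6, 0($t2): $t6=M[104]=13
after add $t1, $t1, $t6: $t1=3+13=16
after rem $t1, $t1, 7: $t1=16%7=2
after and $t6, $t6, 31: $t6=13&31=13
after add $t2, $t2, 4: $t2=104+4=108
after sub $t0, $t0, 1: $t0=5-1=4
cmp $t0, 3  (cmp 4,3)
bgt L0: taken
after lw $t6, 0($t2): $t6=M[108]=-1
after add $t1, $t1, $t6: $t1=2+(-1)=1
after rem $t1, $t1, 7: $t1=1%7=1
after and $t6, $t6, 31: $t6=(-1)&31=31
after add $t2, $t2, 4: $t2=108+4=112
after sub $t0, $t0, 1: $t0=4-1=3
cmp $t0, 3  (cmp 3,3)
bgt L0: not taken
sw $t1, (100) → M[100]=1
halt.
Total executed instructions: 30.

30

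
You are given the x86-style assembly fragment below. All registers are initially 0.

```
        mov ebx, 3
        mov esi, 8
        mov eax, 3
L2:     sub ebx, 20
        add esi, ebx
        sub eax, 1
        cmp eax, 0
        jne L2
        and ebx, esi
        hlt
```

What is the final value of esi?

-103

ebx=3
esi=8
eax=3
ebx=3-20=-17
esi=8+(-17)=-9
eax=3-1=2
cmp eax, 0  (cmp 2,0)
jne L2: taken
ebx=(-17)-20=-37
esi=(-9)+(-37)=-46
eax=2-1=1
cmp eax, 0  (cmp 1,0)
jne L2: taken
ebx=(-37)-20=-57
esi=(-46)+(-57)=-103
eax=1-1=0
cmp eax, 0  (cmp 0,0)
jne L2: not taken
ebx=(-57)&(-103)=-127
halt.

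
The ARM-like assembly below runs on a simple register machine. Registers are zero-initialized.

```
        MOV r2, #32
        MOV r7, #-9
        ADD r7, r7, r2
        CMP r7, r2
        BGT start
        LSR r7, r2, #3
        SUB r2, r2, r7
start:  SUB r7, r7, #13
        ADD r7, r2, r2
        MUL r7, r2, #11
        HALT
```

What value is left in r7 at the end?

MOV r2, #32 → r2=32
MOV r7, #-9 → r7=-9
ADD r7, r7, r2 → r7=(-9)+32=23
CMP r7, r2  (cmp 23,32)
BGT start: not taken
LSR r7, r2, #3 → r7=32>>3=4
SUB r2, r2, r7 → r2=32-4=28
SUB r7, r7, #13 → r7=4-13=-9
ADD r7, r2, r2 → r7=28+28=56
MUL r7, r2, #11 → r7=28*11=308
halt.

308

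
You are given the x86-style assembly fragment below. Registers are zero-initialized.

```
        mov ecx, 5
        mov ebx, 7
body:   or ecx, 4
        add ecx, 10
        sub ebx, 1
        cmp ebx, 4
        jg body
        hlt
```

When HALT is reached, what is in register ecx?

39

ecx=5
ebx=7
ecx=5|4=5
ecx=5+10=15
ebx=7-1=6
cmp ebx, 4  (cmp 6,4)
jg body: taken
ecx=15|4=15
ecx=15+10=25
ebx=6-1=5
cmp ebx, 4  (cmp 5,4)
jg body: taken
ecx=25|4=29
ecx=29+10=39
ebx=5-1=4
cmp ebx, 4  (cmp 4,4)
jg body: not taken
halt.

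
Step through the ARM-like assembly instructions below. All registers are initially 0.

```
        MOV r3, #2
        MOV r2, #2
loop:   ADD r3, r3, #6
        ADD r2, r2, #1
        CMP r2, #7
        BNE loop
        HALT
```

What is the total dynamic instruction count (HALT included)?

23

r3=2
r2=2
r3=2+6=8
r2=2+1=3
CMP r2, #7  (cmp 3,7)
BNE loop: taken
r3=8+6=14
r2=3+1=4
CMP r2, #7  (cmp 4,7)
BNE loop: taken
r3=14+6=20
r2=4+1=5
CMP r2, #7  (cmp 5,7)
BNE loop: taken
r3=20+6=26
r2=5+1=6
CMP r2, #7  (cmp 6,7)
BNE loop: taken
r3=26+6=32
r2=6+1=7
CMP r2, #7  (cmp 7,7)
BNE loop: not taken
halt.
Total executed instructions: 23.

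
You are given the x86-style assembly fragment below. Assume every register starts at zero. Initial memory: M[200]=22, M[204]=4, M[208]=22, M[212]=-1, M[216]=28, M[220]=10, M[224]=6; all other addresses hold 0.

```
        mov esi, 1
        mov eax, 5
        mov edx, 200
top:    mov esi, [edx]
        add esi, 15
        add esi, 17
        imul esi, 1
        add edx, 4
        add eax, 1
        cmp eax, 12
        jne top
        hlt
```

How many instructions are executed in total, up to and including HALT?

esi=1
eax=5
edx=200
esi=M[200]=22
esi=22+15=37
esi=37+17=54
esi=54*1=54
edx=200+4=204
eax=5+1=6
cmp eax, 12  (cmp 6,12)
jne top: taken
esi=M[204]=4
esi=4+15=19
esi=19+17=36
esi=36*1=36
edx=204+4=208
eax=6+1=7
cmp eax, 12  (cmp 7,12)
jne top: taken
esi=M[208]=22
esi=22+15=37
esi=37+17=54
esi=54*1=54
edx=208+4=212
eax=7+1=8
cmp eax, 12  (cmp 8,12)
jne top: taken
esi=M[212]=-1
esi=(-1)+15=14
esi=14+17=31
esi=31*1=31
edx=212+4=216
eax=8+1=9
cmp eax, 12  (cmp 9,12)
jne top: taken
esi=M[216]=28
esi=28+15=43
esi=43+17=60
esi=60*1=60
edx=216+4=220
eax=9+1=10
cmp eax, 12  (cmp 10,12)
jne top: taken
esi=M[220]=10
esi=10+15=25
esi=25+17=42
esi=42*1=42
edx=220+4=224
eax=10+1=11
cmp eax, 12  (cmp 11,12)
jne top: taken
esi=M[224]=6
esi=6+15=21
esi=21+17=38
esi=38*1=38
edx=224+4=228
eax=11+1=12
cmp eax, 12  (cmp 12,12)
jne top: not taken
halt.
Total executed instructions: 60.

60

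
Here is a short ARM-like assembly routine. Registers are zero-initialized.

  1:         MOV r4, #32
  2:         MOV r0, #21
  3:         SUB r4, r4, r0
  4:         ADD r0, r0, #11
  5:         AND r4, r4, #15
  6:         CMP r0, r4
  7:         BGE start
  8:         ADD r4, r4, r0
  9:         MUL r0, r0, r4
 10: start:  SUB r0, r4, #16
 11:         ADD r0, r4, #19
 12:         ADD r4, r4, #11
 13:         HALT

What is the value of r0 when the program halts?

30

r4=32
r0=21
r4=32-21=11
r0=21+11=32
r4=11&15=11
CMP r0, r4  (cmp 32,11)
BGE start: taken
r0=11-16=-5
r0=11+19=30
r4=11+11=22
halt.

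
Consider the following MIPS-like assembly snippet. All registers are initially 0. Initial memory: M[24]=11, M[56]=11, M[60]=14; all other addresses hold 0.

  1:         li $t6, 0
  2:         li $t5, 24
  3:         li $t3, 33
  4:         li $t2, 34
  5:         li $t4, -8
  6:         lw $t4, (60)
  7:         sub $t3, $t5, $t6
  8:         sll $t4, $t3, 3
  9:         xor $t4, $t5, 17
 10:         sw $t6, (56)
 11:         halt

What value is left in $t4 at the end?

9

li $t6, 0 → $t6=0
li $t5, 24 → $t5=24
li $t3, 33 → $t3=33
li $t2, 34 → $t2=34
li $t4, -8 → $t4=-8
lw $t4, (60) → $t4=M[60]=14
sub $t3, $t5, $t6 → $t3=24-0=24
sll $t4, $t3, 3 → $t4=24<<3=192
xor $t4, $t5, 17 → $t4=24^17=9
sw $t6, (56) → M[56]=0
halt.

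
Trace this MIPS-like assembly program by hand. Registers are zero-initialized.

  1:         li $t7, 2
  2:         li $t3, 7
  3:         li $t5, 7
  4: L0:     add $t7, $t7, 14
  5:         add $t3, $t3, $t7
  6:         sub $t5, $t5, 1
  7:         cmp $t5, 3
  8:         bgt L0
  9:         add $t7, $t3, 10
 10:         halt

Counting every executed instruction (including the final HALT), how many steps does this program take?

25

after li $t7, 2: $t7=2
after li $t3, 7: $t3=7
after li $t5, 7: $t5=7
after add $t7, $t7, 14: $t7=2+14=16
after add $t3, $t3, $t7: $t3=7+16=23
after sub $t5, $t5, 1: $t5=7-1=6
cmp $t5, 3  (cmp 6,3)
bgt L0: taken
after add $t7, $t7, 14: $t7=16+14=30
after add $t3, $t3, $t7: $t3=23+30=53
after sub $t5, $t5, 1: $t5=6-1=5
cmp $t5, 3  (cmp 5,3)
bgt L0: taken
after add $t7, $t7, 14: $t7=30+14=44
after add $t3, $t3, $t7: $t3=53+44=97
after sub $t5, $t5, 1: $t5=5-1=4
cmp $t5, 3  (cmp 4,3)
bgt L0: taken
after add $t7, $t7, 14: $t7=44+14=58
after add $t3, $t3, $t7: $t3=97+58=155
after sub $t5, $t5, 1: $t5=4-1=3
cmp $t5, 3  (cmp 3,3)
bgt L0: not taken
after add $t7, $t3, 10: $t7=155+10=165
halt.
Total executed instructions: 25.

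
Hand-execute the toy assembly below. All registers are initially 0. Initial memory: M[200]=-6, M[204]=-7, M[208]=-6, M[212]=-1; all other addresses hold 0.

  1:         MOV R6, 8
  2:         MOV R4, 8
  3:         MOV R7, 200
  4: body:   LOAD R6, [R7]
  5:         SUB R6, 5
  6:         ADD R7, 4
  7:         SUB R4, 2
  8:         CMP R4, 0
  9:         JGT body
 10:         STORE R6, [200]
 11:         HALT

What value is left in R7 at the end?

216

R6=8
R4=8
R7=200
R6=M[200]=-6
R6=(-6)-5=-11
R7=200+4=204
R4=8-2=6
CMP R4, 0  (cmp 6,0)
JGT body: taken
R6=M[204]=-7
R6=(-7)-5=-12
R7=204+4=208
R4=6-2=4
CMP R4, 0  (cmp 4,0)
JGT body: taken
R6=M[208]=-6
R6=(-6)-5=-11
R7=208+4=212
R4=4-2=2
CMP R4, 0  (cmp 2,0)
JGT body: taken
R6=M[212]=-1
R6=(-1)-5=-6
R7=212+4=216
R4=2-2=0
CMP R4, 0  (cmp 0,0)
JGT body: not taken
STORE R6, [200] → M[200]=-6
halt.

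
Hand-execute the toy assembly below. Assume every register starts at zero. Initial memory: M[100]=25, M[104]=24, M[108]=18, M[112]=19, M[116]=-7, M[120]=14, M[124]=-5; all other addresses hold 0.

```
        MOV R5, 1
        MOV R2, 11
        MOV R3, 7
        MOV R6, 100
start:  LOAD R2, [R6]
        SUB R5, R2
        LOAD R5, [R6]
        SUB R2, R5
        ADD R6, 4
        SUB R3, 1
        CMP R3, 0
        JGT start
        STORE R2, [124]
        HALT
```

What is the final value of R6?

after MOV R5, 1: R5=1
after MOV R2, 11: R2=11
after MOV R3, 7: R3=7
after MOV R6, 100: R6=100
after LOAD R2, [R6]: R2=M[100]=25
after SUB R5, R2: R5=1-25=-24
after LOAD R5, [R6]: R5=M[100]=25
after SUB R2, R5: R2=25-25=0
after ADD R6, 4: R6=100+4=104
after SUB R3, 1: R3=7-1=6
CMP R3, 0  (cmp 6,0)
JGT start: taken
after LOAD R2, [R6]: R2=M[104]=24
after SUB R5, R2: R5=25-24=1
after LOAD R5, [R6]: R5=M[104]=24
after SUB R2, R5: R2=24-24=0
after ADD R6, 4: R6=104+4=108
after SUB R3, 1: R3=6-1=5
CMP R3, 0  (cmp 5,0)
JGT start: taken
after LOAD R2, [R6]: R2=M[108]=18
after SUB R5, R2: R5=24-18=6
after LOAD R5, [R6]: R5=M[108]=18
after SUB R2, R5: R2=18-18=0
after ADD R6, 4: R6=108+4=112
after SUB R3, 1: R3=5-1=4
CMP R3, 0  (cmp 4,0)
JGT start: taken
after LOAD R2, [R6]: R2=M[112]=19
after SUB R5, R2: R5=18-19=-1
after LOAD R5, [R6]: R5=M[112]=19
after SUB R2, R5: R2=19-19=0
after ADD R6, 4: R6=112+4=116
after SUB R3, 1: R3=4-1=3
CMP R3, 0  (cmp 3,0)
JGT start: taken
after LOAD R2, [R6]: R2=M[116]=-7
after SUB R5, R2: R5=19-(-7)=26
after LOAD R5, [R6]: R5=M[116]=-7
after SUB R2, R5: R2=(-7)-(-7)=0
after ADD R6, 4: R6=116+4=120
after SUB R3, 1: R3=3-1=2
CMP R3, 0  (cmp 2,0)
JGT start: taken
after LOAD R2, [R6]: R2=M[120]=14
after SUB R5, R2: R5=(-7)-14=-21
after LOAD R5, [R6]: R5=M[120]=14
after SUB R2, R5: R2=14-14=0
after ADD R6, 4: R6=120+4=124
after SUB R3, 1: R3=2-1=1
CMP R3, 0  (cmp 1,0)
JGT start: taken
after LOAD R2, [R6]: R2=M[124]=-5
after SUB R5, R2: R5=14-(-5)=19
after LOAD R5, [R6]: R5=M[124]=-5
after SUB R2, R5: R2=(-5)-(-5)=0
after ADD R6, 4: R6=124+4=128
after SUB R3, 1: R3=1-1=0
CMP R3, 0  (cmp 0,0)
JGT start: not taken
STORE R2, [124] → M[124]=0
halt.

128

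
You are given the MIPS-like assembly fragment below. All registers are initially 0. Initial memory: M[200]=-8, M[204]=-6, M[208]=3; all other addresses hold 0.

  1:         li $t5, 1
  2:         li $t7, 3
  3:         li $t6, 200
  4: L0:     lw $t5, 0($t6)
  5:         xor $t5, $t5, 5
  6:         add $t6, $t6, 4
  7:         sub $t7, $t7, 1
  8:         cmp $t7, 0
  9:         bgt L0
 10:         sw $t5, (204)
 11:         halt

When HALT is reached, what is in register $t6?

212

$t5=1
$t7=3
$t6=200
$t5=M[200]=-8
$t5=(-8)^5=-3
$t6=200+4=204
$t7=3-1=2
cmp $t7, 0  (cmp 2,0)
bgt L0: taken
$t5=M[204]=-6
$t5=(-6)^5=-1
$t6=204+4=208
$t7=2-1=1
cmp $t7, 0  (cmp 1,0)
bgt L0: taken
$t5=M[208]=3
$t5=3^5=6
$t6=208+4=212
$t7=1-1=0
cmp $t7, 0  (cmp 0,0)
bgt L0: not taken
sw $t5, (204) → M[204]=6
halt.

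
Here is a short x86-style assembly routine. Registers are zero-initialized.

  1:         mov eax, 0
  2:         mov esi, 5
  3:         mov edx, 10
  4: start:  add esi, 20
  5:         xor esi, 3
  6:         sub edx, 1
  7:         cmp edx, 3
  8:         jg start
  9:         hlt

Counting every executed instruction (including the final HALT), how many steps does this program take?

39

mov eax, 0 → eax=0
mov esi, 5 → esi=5
mov edx, 10 → edx=10
add esi, 20 → esi=5+20=25
xor esi, 3 → esi=25^3=26
sub edx, 1 → edx=10-1=9
cmp edx, 3  (cmp 9,3)
jg start: taken
add esi, 20 → esi=26+20=46
xor esi, 3 → esi=46^3=45
sub edx, 1 → edx=9-1=8
cmp edx, 3  (cmp 8,3)
jg start: taken
add esi, 20 → esi=45+20=65
xor esi, 3 → esi=65^3=66
sub edx, 1 → edx=8-1=7
cmp edx, 3  (cmp 7,3)
jg start: taken
add esi, 20 → esi=66+20=86
xor esi, 3 → esi=86^3=85
sub edx, 1 → edx=7-1=6
cmp edx, 3  (cmp 6,3)
jg start: taken
add esi, 20 → esi=85+20=105
xor esi, 3 → esi=105^3=106
sub edx, 1 → edx=6-1=5
cmp edx, 3  (cmp 5,3)
jg start: taken
add esi, 20 → esi=106+20=126
xor esi, 3 → esi=126^3=125
sub edx, 1 → edx=5-1=4
cmp edx, 3  (cmp 4,3)
jg start: taken
add esi, 20 → esi=125+20=145
xor esi, 3 → esi=145^3=146
sub edx, 1 → edx=4-1=3
cmp edx, 3  (cmp 3,3)
jg start: not taken
halt.
Total executed instructions: 39.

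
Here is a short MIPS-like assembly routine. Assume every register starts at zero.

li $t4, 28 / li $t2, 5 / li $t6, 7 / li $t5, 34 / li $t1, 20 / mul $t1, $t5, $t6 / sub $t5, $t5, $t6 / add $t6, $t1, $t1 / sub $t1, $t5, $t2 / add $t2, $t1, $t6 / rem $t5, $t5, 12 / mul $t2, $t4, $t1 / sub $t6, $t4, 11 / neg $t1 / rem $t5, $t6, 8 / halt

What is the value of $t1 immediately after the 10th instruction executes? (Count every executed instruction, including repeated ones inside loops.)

$t4=28
$t2=5
$t6=7
$t5=34
$t1=20
$t1=34*7=238
$t5=34-7=27
$t6=238+238=476
$t1=27-5=22
$t2=22+476=498
After step 10: $t1 = 22.

22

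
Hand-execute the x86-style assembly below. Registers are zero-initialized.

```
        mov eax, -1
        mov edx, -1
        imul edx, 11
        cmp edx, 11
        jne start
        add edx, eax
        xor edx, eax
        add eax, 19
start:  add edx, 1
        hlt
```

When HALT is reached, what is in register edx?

-10

eax=-1
edx=-1
edx=(-1)*11=-11
cmp edx, 11  (cmp -11,11)
jne start: taken
edx=(-11)+1=-10
halt.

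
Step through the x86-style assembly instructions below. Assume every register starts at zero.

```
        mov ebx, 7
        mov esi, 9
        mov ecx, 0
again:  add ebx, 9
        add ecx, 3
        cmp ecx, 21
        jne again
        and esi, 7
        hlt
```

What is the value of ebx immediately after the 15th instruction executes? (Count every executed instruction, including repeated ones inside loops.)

after mov ebx, 7: ebx=7
after mov esi, 9: esi=9
after mov ecx, 0: ecx=0
after add ebx, 9: ebx=7+9=16
after add ecx, 3: ecx=0+3=3
cmp ecx, 21  (cmp 3,21)
jne again: taken
after add ebx, 9: ebx=16+9=25
after add ecx, 3: ecx=3+3=6
cmp ecx, 21  (cmp 6,21)
jne again: taken
after add ebx, 9: ebx=25+9=34
after add ecx, 3: ecx=6+3=9
cmp ecx, 21  (cmp 9,21)
jne again: taken
After step 15: ebx = 34.

34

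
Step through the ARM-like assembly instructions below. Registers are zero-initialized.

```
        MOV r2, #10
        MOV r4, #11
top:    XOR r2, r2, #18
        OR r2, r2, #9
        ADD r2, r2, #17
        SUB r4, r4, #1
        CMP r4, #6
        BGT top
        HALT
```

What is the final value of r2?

170

MOV r2, #10 → r2=10
MOV r4, #11 → r4=11
XOR r2, r2, #18 → r2=10^18=24
OR r2, r2, #9 → r2=24|9=25
ADD r2, r2, #17 → r2=25+17=42
SUB r4, r4, #1 → r4=11-1=10
CMP r4, #6  (cmp 10,6)
BGT top: taken
XOR r2, r2, #18 → r2=42^18=56
OR r2, r2, #9 → r2=56|9=57
ADD r2, r2, #17 → r2=57+17=74
SUB r4, r4, #1 → r4=10-1=9
CMP r4, #6  (cmp 9,6)
BGT top: taken
XOR r2, r2, #18 → r2=74^18=88
OR r2, r2, #9 → r2=88|9=89
ADD r2, r2, #17 → r2=89+17=106
SUB r4, r4, #1 → r4=9-1=8
CMP r4, #6  (cmp 8,6)
BGT top: taken
XOR r2, r2, #18 → r2=106^18=120
OR r2, r2, #9 → r2=120|9=121
ADD r2, r2, #17 → r2=121+17=138
SUB r4, r4, #1 → r4=8-1=7
CMP r4, #6  (cmp 7,6)
BGT top: taken
XOR r2, r2, #18 → r2=138^18=152
OR r2, r2, #9 → r2=152|9=153
ADD r2, r2, #17 → r2=153+17=170
SUB r4, r4, #1 → r4=7-1=6
CMP r4, #6  (cmp 6,6)
BGT top: not taken
halt.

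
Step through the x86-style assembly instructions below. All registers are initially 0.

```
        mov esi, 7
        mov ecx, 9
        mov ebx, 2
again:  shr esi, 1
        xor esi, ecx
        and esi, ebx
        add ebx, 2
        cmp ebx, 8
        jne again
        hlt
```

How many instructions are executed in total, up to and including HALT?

22

mov esi, 7 → esi=7
mov ecx, 9 → ecx=9
mov ebx, 2 → ebx=2
shr esi, 1 → esi=7>>1=3
xor esi, ecx → esi=3^9=10
and esi, ebx → esi=10&2=2
add ebx, 2 → ebx=2+2=4
cmp ebx, 8  (cmp 4,8)
jne again: taken
shr esi, 1 → esi=2>>1=1
xor esi, ecx → esi=1^9=8
and esi, ebx → esi=8&4=0
add ebx, 2 → ebx=4+2=6
cmp ebx, 8  (cmp 6,8)
jne again: taken
shr esi, 1 → esi=0>>1=0
xor esi, ecx → esi=0^9=9
and esi, ebx → esi=9&6=0
add ebx, 2 → ebx=6+2=8
cmp ebx, 8  (cmp 8,8)
jne again: not taken
halt.
Total executed instructions: 22.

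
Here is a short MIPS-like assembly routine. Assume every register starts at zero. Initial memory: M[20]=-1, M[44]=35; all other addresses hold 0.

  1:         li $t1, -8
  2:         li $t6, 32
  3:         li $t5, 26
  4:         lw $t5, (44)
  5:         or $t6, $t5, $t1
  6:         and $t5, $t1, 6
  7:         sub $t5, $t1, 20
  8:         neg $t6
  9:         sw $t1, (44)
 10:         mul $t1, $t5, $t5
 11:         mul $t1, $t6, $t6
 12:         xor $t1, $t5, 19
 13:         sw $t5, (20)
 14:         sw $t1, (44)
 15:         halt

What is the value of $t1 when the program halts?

li $t1, -8 → $t1=-8
li $t6, 32 → $t6=32
li $t5, 26 → $t5=26
lw $t5, (44) → $t5=M[44]=35
or $t6, $t5, $t1 → $t6=35|(-8)=-5
and $t5, $t1, 6 → $t5=(-8)&6=0
sub $t5, $t1, 20 → $t5=(-8)-20=-28
neg $t6 → $t6=-(-5)=5
sw $t1, (44) → M[44]=-8
mul $t1, $t5, $t5 → $t1=(-28)*(-28)=784
mul $t1, $t6, $t6 → $t1=5*5=25
xor $t1, $t5, 19 → $t1=(-28)^19=-9
sw $t5, (20) → M[20]=-28
sw $t1, (44) → M[44]=-9
halt.

-9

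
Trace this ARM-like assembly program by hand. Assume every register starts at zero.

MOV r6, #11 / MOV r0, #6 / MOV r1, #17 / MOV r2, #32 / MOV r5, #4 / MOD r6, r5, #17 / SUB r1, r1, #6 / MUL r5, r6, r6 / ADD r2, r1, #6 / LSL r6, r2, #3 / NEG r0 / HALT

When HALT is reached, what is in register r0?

r6=11
r0=6
r1=17
r2=32
r5=4
r6=4%17=4
r1=17-6=11
r5=4*4=16
r2=11+6=17
r6=17<<3=136
r0=-(6)=-6
halt.

-6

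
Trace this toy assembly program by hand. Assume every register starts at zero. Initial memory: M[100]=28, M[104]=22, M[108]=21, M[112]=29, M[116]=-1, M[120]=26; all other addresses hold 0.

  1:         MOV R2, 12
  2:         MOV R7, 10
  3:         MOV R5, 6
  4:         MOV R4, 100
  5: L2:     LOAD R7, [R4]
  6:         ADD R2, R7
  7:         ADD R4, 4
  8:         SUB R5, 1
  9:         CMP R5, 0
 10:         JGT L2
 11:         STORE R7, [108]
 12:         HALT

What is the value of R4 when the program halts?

MOV R2, 12 → R2=12
MOV R7, 10 → R7=10
MOV R5, 6 → R5=6
MOV R4, 100 → R4=100
LOAD R7, [R4] → R7=M[100]=28
ADD R2, R7 → R2=12+28=40
ADD R4, 4 → R4=100+4=104
SUB R5, 1 → R5=6-1=5
CMP R5, 0  (cmp 5,0)
JGT L2: taken
LOAD R7, [R4] → R7=M[104]=22
ADD R2, R7 → R2=40+22=62
ADD R4, 4 → R4=104+4=108
SUB R5, 1 → R5=5-1=4
CMP R5, 0  (cmp 4,0)
JGT L2: taken
LOAD R7, [R4] → R7=M[108]=21
ADD R2, R7 → R2=62+21=83
ADD R4, 4 → R4=108+4=112
SUB R5, 1 → R5=4-1=3
CMP R5, 0  (cmp 3,0)
JGT L2: taken
LOAD R7, [R4] → R7=M[112]=29
ADD R2, R7 → R2=83+29=112
ADD R4, 4 → R4=112+4=116
SUB R5, 1 → R5=3-1=2
CMP R5, 0  (cmp 2,0)
JGT L2: taken
LOAD R7, [R4] → R7=M[116]=-1
ADD R2, R7 → R2=112+(-1)=111
ADD R4, 4 → R4=116+4=120
SUB R5, 1 → R5=2-1=1
CMP R5, 0  (cmp 1,0)
JGT L2: taken
LOAD R7, [R4] → R7=M[120]=26
ADD R2, R7 → R2=111+26=137
ADD R4, 4 → R4=120+4=124
SUB R5, 1 → R5=1-1=0
CMP R5, 0  (cmp 0,0)
JGT L2: not taken
STORE R7, [108] → M[108]=26
halt.

124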